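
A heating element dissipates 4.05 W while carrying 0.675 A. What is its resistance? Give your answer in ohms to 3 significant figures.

The two known quantities fix the third via R = P / I².
R = 4.05 / (0.6750)² = 8.889 Ω

8.89 Ω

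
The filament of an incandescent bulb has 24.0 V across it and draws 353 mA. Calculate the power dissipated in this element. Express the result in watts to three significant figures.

8.47 W

Since both terminal voltage and current are stated, P = V I gives the power in one step.
P = 24.0 V × 0.3530 A = 8.472 W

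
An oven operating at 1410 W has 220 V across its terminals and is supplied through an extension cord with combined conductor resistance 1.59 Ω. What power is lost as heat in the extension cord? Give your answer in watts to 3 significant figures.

Only the current and the line resistance are needed for the I²R loss.
I = P / V = 1410 / 220 = 6.409 A through the extension cord.
P_line = I² R_line = (6.409)² × 1.59 = 65.31 W

65.3 W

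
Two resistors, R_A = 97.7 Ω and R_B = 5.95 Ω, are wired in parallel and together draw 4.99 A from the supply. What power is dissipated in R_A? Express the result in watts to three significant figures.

8.02 W

The branches share the same voltage, but only the total current is given — find V from the equivalent resistance first.
1/R_eq = 1/97.7 + 1/5.95 ⇒ R_eq = 5.608 Ω
V = I_total × R_eq = 4.990 × 5.608 = 27.99 V
P_R_A = V² / R_A = (27.99)² / 97.7 = 8.017 W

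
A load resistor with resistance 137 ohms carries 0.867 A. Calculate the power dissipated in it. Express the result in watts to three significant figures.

103 W

With I and R stated, P = I²R applies in one step.
P = (0.8670 A)² × 137 Ω = 103.0 W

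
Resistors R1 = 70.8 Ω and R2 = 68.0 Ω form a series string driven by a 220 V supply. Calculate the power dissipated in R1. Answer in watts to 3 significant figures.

178 W

Series elements share the same current, so find I first, then use P = I²R.
R_total = 70.8 + 68.0 = 138.8 Ω
I = V / R_total = 220 / 138.8 = 1.585 A
P_R1 = I² × R1 = (1.585)² × 70.8 = 177.9 W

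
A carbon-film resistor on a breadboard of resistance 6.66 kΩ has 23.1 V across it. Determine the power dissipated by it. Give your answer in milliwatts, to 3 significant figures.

80.1 mW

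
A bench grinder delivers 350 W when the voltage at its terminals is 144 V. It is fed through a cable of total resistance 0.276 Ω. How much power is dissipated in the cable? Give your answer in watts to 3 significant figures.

Only the current and the line resistance are needed for the I²R loss.
I = P / V = 350 / 144 = 2.431 A through the cable.
P_line = I² R_line = (2.431)² × 0.276 = 1.630 W

1.63 W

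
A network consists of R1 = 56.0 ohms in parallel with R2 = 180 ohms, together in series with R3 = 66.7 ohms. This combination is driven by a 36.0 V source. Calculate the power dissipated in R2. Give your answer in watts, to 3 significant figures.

1.10 W

Combine R1 and R2 into their parallel equivalent first, reducing the network to two series resistors.
R_p = (56.0×180)/(56.0+180) = 42.71 Ω
R_total = R_p + 66.7 = 42.71 + 66.7 = 109.4 Ω
I = V / R_total = 36.0 / 109.4 = 0.3290 A
Voltage across the parallel pair: V_p = I × R_p = 0.3290 × 42.71 = 14.05 V
R2 sits across V_p; its power is V_p²/R.
P_R2 = (14.05)² / 180 = 1.097 W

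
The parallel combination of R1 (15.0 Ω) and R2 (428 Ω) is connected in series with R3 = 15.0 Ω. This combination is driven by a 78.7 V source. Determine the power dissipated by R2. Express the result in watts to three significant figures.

Combine R1 and R2 into their parallel equivalent first, reducing the network to two series resistors.
R_p = (15.0×428)/(15.0+428) = 14.49 Ω
R_total = R_p + 15.0 = 14.49 + 15.0 = 29.49 Ω
I = V / R_total = 78.7 / 29.49 = 2.669 A
Voltage across the parallel pair: V_p = I × R_p = 2.669 × 14.49 = 38.67 V
Use P = V²/R for R2 with V = V_p.
P_R2 = (38.67)² / 428 = 3.494 W

3.49 W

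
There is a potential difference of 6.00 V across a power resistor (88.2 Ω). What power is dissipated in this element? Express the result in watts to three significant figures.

0.408 W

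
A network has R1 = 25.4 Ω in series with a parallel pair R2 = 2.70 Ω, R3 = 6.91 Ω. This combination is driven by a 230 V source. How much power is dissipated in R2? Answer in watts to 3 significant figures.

First combine the parallel branches into one equivalent R_p, then R1 + R_p is a series pair.
R_p = (2.70×6.91)/(2.70+6.91) = 1.941 Ω
R_total = 25.4 + 1.941 = 27.34 Ω
I = V / R_total = 230 / 27.34 = 8.412 A
Voltage across the parallel pair: V_p = I × R_p = 8.412 × 1.941 = 16.33 V
R2 sees V_p directly, so P = V_p² / R2.
P_R2 = (16.33)² / 2.70 = 98.78 W

98.8 W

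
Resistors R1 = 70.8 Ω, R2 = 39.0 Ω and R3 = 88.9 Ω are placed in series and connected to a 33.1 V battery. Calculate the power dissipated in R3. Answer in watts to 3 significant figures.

2.47 W

Every series element carries the same I. Get I from the total resistance, then P = I² × R3.
R_total = 70.8 + 39.0 + 88.9 = 198.7 Ω
I = V / R_total = 33.1 / 198.7 = 0.1666 A
P_R3 = I² × R3 = (0.1666)² × 88.9 = 2.467 W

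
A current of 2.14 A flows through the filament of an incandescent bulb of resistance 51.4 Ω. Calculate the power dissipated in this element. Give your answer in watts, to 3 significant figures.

235 W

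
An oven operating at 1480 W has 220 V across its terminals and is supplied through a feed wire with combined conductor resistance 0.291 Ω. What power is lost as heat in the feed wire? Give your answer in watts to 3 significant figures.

The feed wire is a series resistance carrying the load current; its dissipation is I²R_line.
I = P / V = 1480 / 220 = 6.727 A through the feed wire.
P_line = I² R_line = (6.727)² × 0.291 = 13.17 W

13.2 W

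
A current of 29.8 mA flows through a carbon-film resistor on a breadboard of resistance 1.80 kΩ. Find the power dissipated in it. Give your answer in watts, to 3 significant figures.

Knowing I and R, the power is just I²R — no need to find V first.
P = (0.02980 A)² × 1800 Ω = 1.598 W

1.60 W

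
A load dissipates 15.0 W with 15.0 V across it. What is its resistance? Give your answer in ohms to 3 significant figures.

Inverting the appropriate power form: R = V² / P.
R = (15.0)² / 15.0 = 15.00 Ω

15.0 Ω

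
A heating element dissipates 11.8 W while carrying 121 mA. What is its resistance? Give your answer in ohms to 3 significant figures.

From P = V I = I²R = V²/R, with the two given quantities we get R = P / I².
R = 11.8 / (0.1210)² = 806.0 Ω

806 Ω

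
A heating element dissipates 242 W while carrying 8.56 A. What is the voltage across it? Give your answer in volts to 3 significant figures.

28.3 V

Inverting the appropriate power form: V = P / I.
V = 242 / 8.560 = 28.27 V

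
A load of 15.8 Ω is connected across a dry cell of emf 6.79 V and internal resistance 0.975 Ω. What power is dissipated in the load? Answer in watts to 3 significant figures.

Find the circuit current first, then P = I²R for the load (series elements share I).
I = ε / (r + R) = 6.79 / (0.975 + 15.8) = 0.4048 A
P_load = I² R = (0.4048)² × 15.8 = 2.589 W

2.59 W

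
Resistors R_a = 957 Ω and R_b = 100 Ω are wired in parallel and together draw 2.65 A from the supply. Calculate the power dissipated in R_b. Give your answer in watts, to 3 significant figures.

576 W

We need the common branch voltage; get it from I_total × R_eq, then P = V²/R for the branch.
1/R_eq = 1/957 + 1/100 ⇒ R_eq = 90.54 Ω
V = I_total × R_eq = 2.650 × 90.54 = 239.9 V
P_R_b = V² / R_b = (239.9)² / 100 = 575.7 W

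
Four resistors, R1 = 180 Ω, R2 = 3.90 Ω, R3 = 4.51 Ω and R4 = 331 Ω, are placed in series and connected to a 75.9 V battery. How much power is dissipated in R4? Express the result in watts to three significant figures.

In a series string the same current flows through every resistor — find that current, then P = I²R for the one we want.
R_total = 180 + 3.90 + 4.51 + 331 = 519.4 Ω
I = V / R_total = 75.9 / 519.4 = 0.1461 A
P_R4 = I² × R4 = (0.1461)² × 331 = 7.068 W

7.07 W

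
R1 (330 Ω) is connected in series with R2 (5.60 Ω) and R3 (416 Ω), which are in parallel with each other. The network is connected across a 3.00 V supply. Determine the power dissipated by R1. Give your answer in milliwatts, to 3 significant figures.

26.4 mW

Reduce the parallel pair to R_p first; the network is then a simple series string.
R_p = (5.60×416)/(5.60+416) = 5.526 Ω
R_total = 330 + 5.526 = 335.5 Ω
I = V / R_total = 3.00 / 335.5 = 0.008941 A
R1 is in the main series path, so its power is I²R1.
P_R1 = (0.008941)² × 330 = 0.02638 W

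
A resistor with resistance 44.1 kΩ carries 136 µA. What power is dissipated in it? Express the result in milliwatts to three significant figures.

The current through and the resistance of the element are both given; use P = I²R.
P = (0.0001360 A)² × 44100 Ω = 0.0008157 W

0.816 mW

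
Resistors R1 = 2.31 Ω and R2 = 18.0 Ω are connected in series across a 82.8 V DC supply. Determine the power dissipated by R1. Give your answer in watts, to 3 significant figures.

38.4 W

Since the resistors are in series they all carry the loop current I = V/R_total; the power in any one is I²R.
R_total = 2.31 + 18.0 = 20.31 Ω
I = V / R_total = 82.8 / 20.31 = 4.077 A
P_R1 = I² × R1 = (4.077)² × 2.31 = 38.39 W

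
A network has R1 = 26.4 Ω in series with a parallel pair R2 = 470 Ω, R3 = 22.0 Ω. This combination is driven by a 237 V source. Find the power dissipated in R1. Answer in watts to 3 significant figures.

660 W

First combine the parallel branches into one equivalent R_p, then R1 + R_p is a series pair.
R_p = (470×22.0)/(470+22.0) = 21.02 Ω
R_total = 26.4 + 21.02 = 47.42 Ω
I = V / R_total = 237 / 47.42 = 4.998 A
R1 carries the full series current, so P = I²R.
P_R1 = (4.998)² × 26.4 = 659.5 W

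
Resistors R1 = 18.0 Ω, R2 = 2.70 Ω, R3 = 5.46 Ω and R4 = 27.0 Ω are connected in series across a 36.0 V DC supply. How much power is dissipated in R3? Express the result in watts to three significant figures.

Since the resistors are in series they all carry the loop current I = V/R_total; the power in any one is I²R.
R_total = 18.0 + 2.70 + 5.46 + 27.0 = 53.16 Ω
I = V / R_total = 36.0 / 53.16 = 0.6772 A
P_R3 = I² × R3 = (0.6772)² × 5.46 = 2.504 W

2.50 W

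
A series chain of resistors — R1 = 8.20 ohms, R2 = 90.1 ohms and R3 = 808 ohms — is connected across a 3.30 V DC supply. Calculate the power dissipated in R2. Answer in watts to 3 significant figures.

0.00119 W

Every series element carries the same I. Get I from the total resistance, then P = I² × R2.
R_total = 8.20 + 90.1 + 808 = 906.3 Ω
I = V / R_total = 3.30 / 906.3 = 0.003641 A
P_R2 = I² × R2 = (0.003641)² × 90.1 = 0.001195 W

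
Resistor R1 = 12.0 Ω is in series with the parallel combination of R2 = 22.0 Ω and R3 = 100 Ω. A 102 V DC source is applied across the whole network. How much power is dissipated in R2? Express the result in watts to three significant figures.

Reduce the parallel pair to R_p first; the network is then a simple series string.
R_p = (22.0×100)/(22.0+100) = 18.03 Ω
R_total = 12.0 + 18.03 = 30.03 Ω
I = V / R_total = 102 / 30.03 = 3.396 A
Voltage across the parallel pair: V_p = I × R_p = 3.396 × 18.03 = 61.24 V
R2 sees V_p directly, so P = V_p² / R2.
P_R2 = (61.24)² / 22.0 = 170.5 W

170 W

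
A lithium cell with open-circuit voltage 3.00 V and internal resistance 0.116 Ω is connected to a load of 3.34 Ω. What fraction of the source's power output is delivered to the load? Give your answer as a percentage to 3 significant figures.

Efficiency is P_load / P_total. With a series r and R sharing the same I, P = I²R for each, so η = R/(R+r).
η = R / (R + r) = 3.34 / (3.34 + 0.116) = 0.9664

96.6 %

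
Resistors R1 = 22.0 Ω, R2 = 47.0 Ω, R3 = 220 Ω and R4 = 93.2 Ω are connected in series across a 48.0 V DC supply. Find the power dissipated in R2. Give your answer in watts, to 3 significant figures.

0.741 W

In a series string the same current flows through every resistor — find that current, then P = I²R for the one we want.
R_total = 22.0 + 47.0 + 220 + 93.2 = 382.2 Ω
I = V / R_total = 48.0 / 382.2 = 0.1256 A
P_R2 = I² × R2 = (0.1256)² × 47.0 = 0.7413 W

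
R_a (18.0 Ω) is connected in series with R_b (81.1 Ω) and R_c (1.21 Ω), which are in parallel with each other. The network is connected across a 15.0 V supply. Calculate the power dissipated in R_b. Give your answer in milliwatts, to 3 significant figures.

Reduce the parallel pair to R_p first; the network is then a simple series string.
R_p = (81.1×1.21)/(81.1+1.21) = 1.192 Ω
R_total = 18.0 + 1.192 = 19.19 Ω
I = V / R_total = 15.0 / 19.19 = 0.7816 A
Voltage across the parallel pair: V_p = I × R_p = 0.7816 × 1.192 = 0.9318 V
R_b sees V_p directly, so P = V_p² / R_b.
P_R_b = (0.9318)² / 81.1 = 0.01071 W

10.7 mW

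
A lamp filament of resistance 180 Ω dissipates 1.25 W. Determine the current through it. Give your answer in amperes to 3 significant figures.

0.0833 A

Inverting the appropriate power form: I = √(P / R).
I = √(1.25 / 180) = 0.08333 A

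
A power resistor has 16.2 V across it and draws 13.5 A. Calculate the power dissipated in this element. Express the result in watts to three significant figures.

Both the voltage across and the current through the element are known, so P = V I applies directly.
P = 16.2 V × 13.50 A = 218.7 W

219 W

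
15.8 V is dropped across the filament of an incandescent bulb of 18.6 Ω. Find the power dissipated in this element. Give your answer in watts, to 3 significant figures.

13.4 W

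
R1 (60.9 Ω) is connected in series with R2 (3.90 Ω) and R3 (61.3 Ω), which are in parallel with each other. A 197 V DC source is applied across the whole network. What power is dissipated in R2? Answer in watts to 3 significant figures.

Collapse R2‖R3 to a single equivalent, reducing the network to two series elements.
R_p = (3.90×61.3)/(3.90+61.3) = 3.667 Ω
R_total = 60.9 + 3.667 = 64.57 Ω
I = V / R_total = 197 / 64.57 = 3.051 A
Voltage across the parallel pair: V_p = I × R_p = 3.051 × 3.667 = 11.19 V
R2 is across V_p, so use P = V²/R for that branch.
P_R2 = (11.19)² / 3.90 = 32.09 W

32.1 W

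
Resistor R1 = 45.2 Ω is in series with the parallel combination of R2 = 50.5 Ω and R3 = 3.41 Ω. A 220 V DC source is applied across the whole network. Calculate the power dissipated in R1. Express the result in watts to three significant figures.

First combine the parallel branches into one equivalent R_p, then R1 + R_p is a series pair.
R_p = (50.5×3.41)/(50.5+3.41) = 3.194 Ω
R_total = 45.2 + 3.194 = 48.39 Ω
I = V / R_total = 220 / 48.39 = 4.546 A
The full supply current passes through R1: P = I²R.
P_R1 = (4.546)² × 45.2 = 934.1 W

934 W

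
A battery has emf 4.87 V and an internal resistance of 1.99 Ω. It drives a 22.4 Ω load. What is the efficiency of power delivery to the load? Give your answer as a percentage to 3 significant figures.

91.8 %

The source delivers εI, of which I²R reaches the load and I²r is lost; since I is common, η = R/(R+r).
η = R / (R + r) = 22.4 / (22.4 + 1.99) = 0.9184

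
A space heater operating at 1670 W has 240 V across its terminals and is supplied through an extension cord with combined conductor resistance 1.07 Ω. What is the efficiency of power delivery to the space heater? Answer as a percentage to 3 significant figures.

97.0 %

I = P / V = 1670 / 240 = 6.958 A through the extension cord.
P_line = I² R_line = (6.958)² × 1.07 = 51.81 W
P_source = P_load + P_line = 1670 + 51.81 = 1722 W
η = P_load / P_source = 1670 / 1722 = 0.9699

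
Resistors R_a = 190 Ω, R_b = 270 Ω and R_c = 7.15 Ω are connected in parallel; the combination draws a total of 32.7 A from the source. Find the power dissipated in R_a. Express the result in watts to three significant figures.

254 W

Only the total current is stated, so first find the parallel equivalent to get the voltage across the combination.
1/R_eq = 1/190 + 1/270 + 1/7.15 ⇒ R_eq = 6.719 Ω
V = I_total × R_eq = 32.70 × 6.719 = 219.7 V
P_R_a = V² / R_a = (219.7)² / 190 = 254.1 W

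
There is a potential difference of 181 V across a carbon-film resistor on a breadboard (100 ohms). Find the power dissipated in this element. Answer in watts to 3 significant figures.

V and R are stated; P = V²/R avoids computing the current.
P = (181 V)² / 100 Ω = 327.6 W

328 W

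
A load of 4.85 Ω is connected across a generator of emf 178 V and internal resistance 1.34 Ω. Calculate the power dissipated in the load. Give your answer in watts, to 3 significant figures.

4010 W

Load and internal resistance form a series loop — compute the loop current, then the load power via I²R.
I = ε / (r + R) = 178 / (1.34 + 4.85) = 28.76 A
P_load = I² R = (28.76)² × 4.85 = 4011 W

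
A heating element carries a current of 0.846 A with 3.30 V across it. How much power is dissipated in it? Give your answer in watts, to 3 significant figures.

2.79 W

With V and I both given, power follows immediately from P = V I.
P = 3.30 V × 0.8460 A = 2.792 W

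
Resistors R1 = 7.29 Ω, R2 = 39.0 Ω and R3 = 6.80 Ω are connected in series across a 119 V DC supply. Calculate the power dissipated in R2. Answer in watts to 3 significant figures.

Every series element carries the same I. Get I from the total resistance, then P = I² × R2.
R_total = 7.29 + 39.0 + 6.80 = 53.09 Ω
I = V / R_total = 119 / 53.09 = 2.241 A
P_R2 = I² × R2 = (2.241)² × 39.0 = 195.9 W

196 W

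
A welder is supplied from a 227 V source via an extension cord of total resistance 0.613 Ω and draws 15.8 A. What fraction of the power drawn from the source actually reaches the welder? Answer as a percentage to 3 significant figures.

The extension cord carries the full 15.8 A.
P_line = I² R_line = (15.80)² × 0.613 = 153.0 W
P_source = V I = 227 × 15.80 = 3587 W; P_load = 3434 W
η = P_load / P_source = 3434 / 3587 = 0.9573

95.7 %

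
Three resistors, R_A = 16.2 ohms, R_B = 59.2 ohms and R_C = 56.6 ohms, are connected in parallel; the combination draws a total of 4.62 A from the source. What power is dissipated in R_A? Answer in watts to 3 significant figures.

142 W

Only the total current is stated, so first find the parallel equivalent to get the voltage across the combination.
1/R_eq = 1/16.2 + 1/59.2 + 1/56.6 ⇒ R_eq = 10.39 Ω
V = I_total × R_eq = 4.620 × 10.39 = 47.98 V
P_R_A = V² / R_A = (47.98)² / 16.2 = 142.1 W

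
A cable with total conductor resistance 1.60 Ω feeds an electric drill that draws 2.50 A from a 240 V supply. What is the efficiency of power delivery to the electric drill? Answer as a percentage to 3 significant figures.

98.3 %

The cable carries the full 2.50 A.
P_line = I² R_line = (2.500)² × 1.60 = 10.00 W
P_source = V I = 240 × 2.500 = 600.0 W; P_load = 590.0 W
η = P_load / P_source = 590.0 / 600.0 = 0.9833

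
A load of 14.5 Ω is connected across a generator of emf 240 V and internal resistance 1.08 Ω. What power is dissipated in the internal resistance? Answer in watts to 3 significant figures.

256 W

Internal loss is I²r, with I set by the total series resistance r+R.
I = ε / (r + R) = 240 / (1.08 + 14.5) = 15.40 A
P_int = I² r = (15.40)² × 1.08 = 256.3 W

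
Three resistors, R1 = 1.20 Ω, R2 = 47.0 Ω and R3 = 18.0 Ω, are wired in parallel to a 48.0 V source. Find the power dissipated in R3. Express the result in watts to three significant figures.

128 W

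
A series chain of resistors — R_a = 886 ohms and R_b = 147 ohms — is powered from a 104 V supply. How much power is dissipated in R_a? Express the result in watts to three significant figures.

Every series element carries the same I. Get I from the total resistance, then P = I² × R_a.
R_total = 886 + 147 = 1033 Ω
I = V / R_total = 104 / 1033 = 0.1007 A
P_R_a = I² × R_a = (0.1007)² × 886 = 8.980 W

8.98 W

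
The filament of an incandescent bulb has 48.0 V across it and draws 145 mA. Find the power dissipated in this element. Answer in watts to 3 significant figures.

Since both terminal voltage and current are stated, P = V I gives the power in one step.
P = 48.0 V × 0.1450 A = 6.960 W

6.96 W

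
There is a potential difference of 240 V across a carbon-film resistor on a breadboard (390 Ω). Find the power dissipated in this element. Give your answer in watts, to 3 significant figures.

148 W

Voltage and resistance are given, so P = V²/R is the one-step route.
P = (240 V)² / 390 Ω = 147.7 W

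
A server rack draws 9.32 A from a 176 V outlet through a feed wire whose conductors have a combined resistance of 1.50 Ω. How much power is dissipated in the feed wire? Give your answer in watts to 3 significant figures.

The feed wire is a series resistance carrying the load current; its dissipation is I²R_line.
The feed wire carries the full 9.32 A.
P_line = I² R_line = (9.320)² × 1.50 = 130.3 W

130 W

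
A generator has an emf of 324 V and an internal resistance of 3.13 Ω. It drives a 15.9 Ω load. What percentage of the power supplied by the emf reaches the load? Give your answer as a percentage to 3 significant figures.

Both r and R carry the same current, so the power split is just the resistance split: η = R/(R+r).
η = R / (R + r) = 15.9 / (15.9 + 3.13) = 0.8355

83.6 %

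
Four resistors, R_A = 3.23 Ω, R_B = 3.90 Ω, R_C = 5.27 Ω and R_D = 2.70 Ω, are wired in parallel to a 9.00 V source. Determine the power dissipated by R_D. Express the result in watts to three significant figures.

30.0 W

Parallel branches share the same voltage; P = V²/R gives the branch power in one step.
P_R_D = V² / R_D = (9.00)² / 2.70 Ω = 30.00 W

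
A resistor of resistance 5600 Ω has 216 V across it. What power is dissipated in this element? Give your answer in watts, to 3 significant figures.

With V across and R both known, P = V²/R gives the dissipation directly.
P = (216 V)² / 5600 Ω = 8.331 W

8.33 W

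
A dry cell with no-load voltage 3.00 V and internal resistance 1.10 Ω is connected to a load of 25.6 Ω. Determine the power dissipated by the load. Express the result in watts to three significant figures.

0.323 W

The internal resistance and the load are in series, so the same I flows through both; get I from ε/(r+R), then I²R for the load.
I = ε / (r + R) = 3.00 / (1.10 + 25.6) = 0.1124 A
P_load = I² R = (0.1124)² × 25.6 = 0.3232 W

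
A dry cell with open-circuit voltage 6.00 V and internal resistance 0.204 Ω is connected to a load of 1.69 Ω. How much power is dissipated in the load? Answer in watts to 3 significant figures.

The internal resistance and the load are in series, so the same I flows through both; get I from ε/(r+R), then I²R for the load.
I = ε / (r + R) = 6.00 / (0.204 + 1.69) = 3.168 A
P_load = I² R = (3.168)² × 1.69 = 16.96 W

17.0 W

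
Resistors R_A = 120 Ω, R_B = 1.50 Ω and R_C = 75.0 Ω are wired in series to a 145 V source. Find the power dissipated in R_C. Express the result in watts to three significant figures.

Series elements share the same current, so find I first, then use P = I²R.
R_total = 120 + 1.50 + 75.0 = 196.5 Ω
I = V / R_total = 145 / 196.5 = 0.7379 A
P_R_C = I² × R_C = (0.7379)² × 75.0 = 40.84 W

40.8 W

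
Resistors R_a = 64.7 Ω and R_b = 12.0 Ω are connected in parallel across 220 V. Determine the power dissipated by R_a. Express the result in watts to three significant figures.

Every branch has 220 V across it, so for R_a the power is simply V²/R.
P_R_a = V² / R_a = (220)² / 64.7 Ω = 748.1 W

748 W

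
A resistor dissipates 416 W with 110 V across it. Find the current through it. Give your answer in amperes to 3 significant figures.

From P = V I = I²R = V²/R, with the two given quantities we get I = P / V.
I = 416 / 110 = 3.782 A

3.78 A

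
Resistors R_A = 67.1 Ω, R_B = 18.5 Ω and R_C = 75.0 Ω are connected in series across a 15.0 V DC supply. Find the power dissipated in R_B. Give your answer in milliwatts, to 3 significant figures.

In a series string the same current flows through every resistor — find that current, then P = I²R for the one we want.
R_total = 67.1 + 18.5 + 75.0 = 160.6 Ω
I = V / R_total = 15.0 / 160.6 = 0.09340 A
P_R_B = I² × R_B = (0.09340)² × 18.5 = 0.1614 W

161 mW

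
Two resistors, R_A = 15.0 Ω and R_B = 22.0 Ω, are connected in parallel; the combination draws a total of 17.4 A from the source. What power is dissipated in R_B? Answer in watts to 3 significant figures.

We need the common branch voltage; get it from I_total × R_eq, then P = V²/R for the branch.
1/R_eq = 1/15.0 + 1/22.0 ⇒ R_eq = 8.919 Ω
V = I_total × R_eq = 17.40 × 8.919 = 155.2 V
P_R_B = V² / R_B = (155.2)² / 22.0 = 1095 W

1090 W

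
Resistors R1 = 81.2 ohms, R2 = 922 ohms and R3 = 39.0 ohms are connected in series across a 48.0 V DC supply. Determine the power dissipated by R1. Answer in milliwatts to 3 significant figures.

Every series element carries the same I. Get I from the total resistance, then P = I² × R1.
R_total = 81.2 + 922 + 39.0 = 1042 Ω
I = V / R_total = 48.0 / 1042 = 0.04606 A
P_R1 = I² × R1 = (0.04606)² × 81.2 = 0.1722 W

172 mW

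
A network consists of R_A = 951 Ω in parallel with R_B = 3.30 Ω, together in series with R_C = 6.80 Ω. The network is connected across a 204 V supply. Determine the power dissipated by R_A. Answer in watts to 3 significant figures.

Reduce the parallel combination to a single R_p; the circuit then becomes R_p in series with the remaining resistor.
R_p = (951×3.30)/(951+3.30) = 3.289 Ω
R_total = R_p + 6.80 = 3.289 + 6.80 = 10.09 Ω
I = V / R_total = 204 / 10.09 = 20.22 A
Voltage across the parallel pair: V_p = I × R_p = 20.22 × 3.289 = 66.50 V
Use P = V²/R for R_A with V = V_p.
P_R_A = (66.50)² / 951 = 4.650 W

4.65 W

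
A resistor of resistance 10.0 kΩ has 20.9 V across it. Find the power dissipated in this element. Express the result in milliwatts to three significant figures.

43.7 mW

With V across and R both known, P = V²/R gives the dissipation directly.
P = (20.9 V)² / 10000 Ω = 0.04368 W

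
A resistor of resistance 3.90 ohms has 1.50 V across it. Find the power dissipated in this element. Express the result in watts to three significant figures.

With V across and R both known, P = V²/R gives the dissipation directly.
P = (1.50 V)² / 3.90 Ω = 0.5769 W

0.577 W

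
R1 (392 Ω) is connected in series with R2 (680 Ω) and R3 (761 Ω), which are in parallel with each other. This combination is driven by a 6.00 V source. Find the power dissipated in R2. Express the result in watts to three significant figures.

Collapse R2‖R3 to a single equivalent, reducing the network to two series elements.
R_p = (680×761)/(680+761) = 359.1 Ω
R_total = 392 + 359.1 = 751.1 Ω
I = V / R_total = 6.00 / 751.1 = 0.007988 A
Voltage across the parallel pair: V_p = I × R_p = 0.007988 × 359.1 = 2.869 V
R2 is across V_p, so use P = V²/R for that branch.
P_R2 = (2.869)² / 680 = 0.01210 W

0.0121 W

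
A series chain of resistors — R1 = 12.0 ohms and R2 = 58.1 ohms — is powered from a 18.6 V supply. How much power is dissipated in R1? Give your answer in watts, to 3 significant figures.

Every series element carries the same I. Get I from the total resistance, then P = I² × R1.
R_total = 12.0 + 58.1 = 70.10 Ω
I = V / R_total = 18.6 / 70.10 = 0.2653 A
P_R1 = I² × R1 = (0.2653)² × 12.0 = 0.8448 W

0.845 W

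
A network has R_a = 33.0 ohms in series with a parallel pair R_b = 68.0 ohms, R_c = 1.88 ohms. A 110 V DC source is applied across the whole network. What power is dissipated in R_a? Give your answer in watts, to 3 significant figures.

329 W

Replace R_b and R_c with their parallel equivalent so the circuit becomes R_a in series with R_p.
R_p = (68.0×1.88)/(68.0+1.88) = 1.829 Ω
R_total = 33.0 + 1.829 = 34.83 Ω
I = V / R_total = 110 / 34.83 = 3.158 A
R_a is in the main series path, so its power is I²R_a.
P_R_a = (3.158)² × 33.0 = 329.2 W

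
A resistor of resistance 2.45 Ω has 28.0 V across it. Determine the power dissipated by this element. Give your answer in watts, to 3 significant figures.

With V across and R both known, P = V²/R gives the dissipation directly.
P = (28.0 V)² / 2.45 Ω = 320.0 W

320 W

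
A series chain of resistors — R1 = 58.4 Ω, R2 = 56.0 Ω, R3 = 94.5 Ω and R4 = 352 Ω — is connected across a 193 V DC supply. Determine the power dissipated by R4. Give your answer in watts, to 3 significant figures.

Series elements share the same current, so find I first, then use P = I²R.
R_total = 58.4 + 56.0 + 94.5 + 352 = 560.9 Ω
I = V / R_total = 193 / 560.9 = 0.3441 A
P_R4 = I² × R4 = (0.3441)² × 352 = 41.68 W

41.7 W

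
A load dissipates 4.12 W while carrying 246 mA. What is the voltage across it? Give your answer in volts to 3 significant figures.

16.7 V

From P = V I = I²R = V²/R, with the two given quantities we get V = P / I.
V = 4.12 / 0.2460 = 16.75 V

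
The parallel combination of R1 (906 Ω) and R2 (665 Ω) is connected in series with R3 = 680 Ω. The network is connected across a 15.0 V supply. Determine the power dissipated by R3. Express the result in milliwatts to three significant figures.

135 mW

Combine R1 and R2 into their parallel equivalent first, reducing the network to two series resistors.
R_p = (906×665)/(906+665) = 383.5 Ω
R_total = R_p + 680 = 383.5 + 680 = 1064 Ω
I = V / R_total = 15.0 / 1064 = 0.01410 A
R3 carries the full series current, so P = I²R.
P_R3 = (0.01410)² × 680 = 0.1353 W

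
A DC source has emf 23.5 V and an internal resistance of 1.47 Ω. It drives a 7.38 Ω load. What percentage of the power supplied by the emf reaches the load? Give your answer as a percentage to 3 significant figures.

83.4 %

η = P_load/(P_load+P_int) = I²R/(I²R+I²r) = R/(R+r) — the I² cancels for series elements.
η = R / (R + r) = 7.38 / (7.38 + 1.47) = 0.8339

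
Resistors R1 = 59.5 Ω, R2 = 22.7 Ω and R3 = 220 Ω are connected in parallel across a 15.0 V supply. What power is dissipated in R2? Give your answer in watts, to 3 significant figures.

Every branch has 15.0 V across it, so for R2 the power is simply V²/R.
P_R2 = V² / R2 = (15.0)² / 22.7 Ω = 9.912 W

9.91 W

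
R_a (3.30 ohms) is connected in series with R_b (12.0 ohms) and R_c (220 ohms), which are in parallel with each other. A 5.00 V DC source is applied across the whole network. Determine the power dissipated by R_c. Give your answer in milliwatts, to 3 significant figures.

68.3 mW

Reduce the parallel pair to R_p first; the network is then a simple series string.
R_p = (12.0×220)/(12.0+220) = 11.38 Ω
R_total = 3.30 + 11.38 = 14.68 Ω
I = V / R_total = 5.00 / 14.68 = 0.3406 A
Voltage across the parallel pair: V_p = I × R_p = 0.3406 × 11.38 = 3.876 V
R_c is across V_p, so use P = V²/R for that branch.
P_R_c = (3.876)² / 220 = 0.06829 W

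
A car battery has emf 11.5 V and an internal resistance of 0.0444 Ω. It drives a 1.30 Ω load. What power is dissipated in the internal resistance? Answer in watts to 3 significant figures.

3.25 W

The source's internal resistance is just another series element carrying I; its dissipation is I²r.
I = ε / (r + R) = 11.5 / (0.0444 + 1.30) = 8.554 A
P_int = I² r = (8.554)² × 0.0444 = 3.249 W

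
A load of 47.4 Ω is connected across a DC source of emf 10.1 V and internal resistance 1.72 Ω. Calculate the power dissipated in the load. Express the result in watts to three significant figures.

Find the circuit current first, then P = I²R for the load (series elements share I).
I = ε / (r + R) = 10.1 / (1.72 + 47.4) = 0.2056 A
P_load = I² R = (0.2056)² × 47.4 = 2.004 W

2.00 W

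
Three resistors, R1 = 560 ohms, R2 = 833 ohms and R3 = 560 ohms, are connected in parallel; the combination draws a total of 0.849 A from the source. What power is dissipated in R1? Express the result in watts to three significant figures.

Parallel branches share V, not I — compute V via R_eq, then use V²/R for the target branch.
1/R_eq = 1/560 + 1/833 + 1/560 ⇒ R_eq = 209.6 Ω
V = I_total × R_eq = 0.8490 × 209.6 = 177.9 V
P_R1 = V² / R1 = (177.9)² / 560 = 56.53 W

56.5 W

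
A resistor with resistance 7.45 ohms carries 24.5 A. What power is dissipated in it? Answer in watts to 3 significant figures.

Knowing I and R, the power is just I²R — no need to find V first.
P = (24.50 A)² × 7.45 Ω = 4472 W

4470 W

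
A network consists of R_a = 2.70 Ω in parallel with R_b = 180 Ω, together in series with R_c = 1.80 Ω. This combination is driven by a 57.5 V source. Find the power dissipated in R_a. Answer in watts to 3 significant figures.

First find R_p for the parallel pair, then treat R_p + R_c as a series loop.
R_p = (2.70×180)/(2.70+180) = 2.660 Ω
R_total = R_p + 1.80 = 2.660 + 1.80 = 4.460 Ω
I = V / R_total = 57.5 / 4.460 = 12.89 A
Voltage across the parallel pair: V_p = I × R_p = 12.89 × 2.660 = 34.29 V
Use P = V²/R for R_a with V = V_p.
P_R_a = (34.29)² / 2.70 = 435.6 W

436 W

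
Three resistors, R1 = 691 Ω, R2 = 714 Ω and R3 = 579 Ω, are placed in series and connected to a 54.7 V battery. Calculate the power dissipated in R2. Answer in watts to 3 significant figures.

Since the resistors are in series they all carry the loop current I = V/R_total; the power in any one is I²R.
R_total = 691 + 714 + 579 = 1984 Ω
I = V / R_total = 54.7 / 1984 = 0.02757 A
P_R2 = I² × R2 = (0.02757)² × 714 = 0.5427 W

0.543 W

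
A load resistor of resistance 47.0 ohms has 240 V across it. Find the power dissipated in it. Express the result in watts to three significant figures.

1230 W

With V across and R both known, P = V²/R gives the dissipation directly.
P = (240 V)² / 47.0 Ω = 1226 W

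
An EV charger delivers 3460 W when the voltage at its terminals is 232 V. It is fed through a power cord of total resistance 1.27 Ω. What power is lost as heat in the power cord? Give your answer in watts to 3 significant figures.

The power cord is a series resistance carrying the load current; its dissipation is I²R_line.
I = P / V = 3460 / 232 = 14.91 A through the power cord.
P_line = I² R_line = (14.91)² × 1.27 = 282.5 W

282 W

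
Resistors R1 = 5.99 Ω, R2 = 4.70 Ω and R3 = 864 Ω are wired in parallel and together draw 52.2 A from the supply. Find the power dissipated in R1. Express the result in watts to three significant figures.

3140 W

The branches share the same voltage, but only the total current is given — find V from the equivalent resistance first.
1/R_eq = 1/5.99 + 1/4.70 + 1/864 ⇒ R_eq = 2.626 Ω
V = I_total × R_eq = 52.20 × 2.626 = 137.1 V
P_R1 = V² / R1 = (137.1)² / 5.99 = 3136 W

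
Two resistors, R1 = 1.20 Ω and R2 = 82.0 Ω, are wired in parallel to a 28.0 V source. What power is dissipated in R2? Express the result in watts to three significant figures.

Each parallel branch sees the full supply voltage, so P = V²/R applies directly to the target branch.
P_R2 = V² / R2 = (28.0)² / 82.0 Ω = 9.561 W

9.56 W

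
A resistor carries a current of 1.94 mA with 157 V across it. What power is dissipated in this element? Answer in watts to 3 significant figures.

V and I are known directly — P = V I, no intermediate step needed.
P = 157 V × 0.001940 A = 0.3046 W

0.305 W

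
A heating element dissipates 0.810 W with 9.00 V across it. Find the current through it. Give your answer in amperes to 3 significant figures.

From P = V I = I²R = V²/R, with the two given quantities we get I = P / V.
I = 0.810 / 9.00 = 0.09000 A

0.0900 A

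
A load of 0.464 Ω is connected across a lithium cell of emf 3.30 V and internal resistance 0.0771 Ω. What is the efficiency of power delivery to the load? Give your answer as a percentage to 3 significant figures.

85.8 %

The source delivers εI, of which I²R reaches the load and I²r is lost; since I is common, η = R/(R+r).
η = R / (R + r) = 0.464 / (0.464 + 0.0771) = 0.8575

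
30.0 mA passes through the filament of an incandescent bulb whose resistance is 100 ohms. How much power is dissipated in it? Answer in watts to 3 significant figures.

The current through and the resistance of the element are both given; use P = I²R.
P = (0.03000 A)² × 100 Ω = 0.09000 W

0.0900 W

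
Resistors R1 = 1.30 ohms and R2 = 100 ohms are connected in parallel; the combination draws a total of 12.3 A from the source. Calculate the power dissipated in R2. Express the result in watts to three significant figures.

2.49 W

The branches share the same voltage, but only the total current is given — find V from the equivalent resistance first.
1/R_eq = 1/1.30 + 1/100 ⇒ R_eq = 1.283 Ω
V = I_total × R_eq = 12.30 × 1.283 = 15.78 V
P_R2 = V² / R2 = (15.78)² / 100 = 2.492 W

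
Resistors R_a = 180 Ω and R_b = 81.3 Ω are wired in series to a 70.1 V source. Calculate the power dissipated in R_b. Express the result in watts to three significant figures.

5.85 W

Since the resistors are in series they all carry the loop current I = V/R_total; the power in any one is I²R.
R_total = 180 + 81.3 = 261.3 Ω
I = V / R_total = 70.1 / 261.3 = 0.2683 A
P_R_b = I² × R_b = (0.2683)² × 81.3 = 5.851 W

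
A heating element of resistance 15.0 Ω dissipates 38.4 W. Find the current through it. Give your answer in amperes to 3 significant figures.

1.60 A

From P = V I = I²R = V²/R, with the two given quantities we get I = √(P / R).
I = √(38.4 / 15.0) = 1.600 A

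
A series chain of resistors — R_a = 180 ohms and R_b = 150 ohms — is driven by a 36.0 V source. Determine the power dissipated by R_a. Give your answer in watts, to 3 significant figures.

2.14 W

Every series element carries the same I. Get I from the total resistance, then P = I² × R_a.
R_total = 180 + 150 = 330.0 Ω
I = V / R_total = 36.0 / 330.0 = 0.1091 A
P_R_a = I² × R_a = (0.1091)² × 180 = 2.142 W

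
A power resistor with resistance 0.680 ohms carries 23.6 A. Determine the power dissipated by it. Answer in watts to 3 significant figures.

The current through and the resistance of the element are both given; use P = I²R.
P = (23.60 A)² × 0.680 Ω = 378.7 W

379 W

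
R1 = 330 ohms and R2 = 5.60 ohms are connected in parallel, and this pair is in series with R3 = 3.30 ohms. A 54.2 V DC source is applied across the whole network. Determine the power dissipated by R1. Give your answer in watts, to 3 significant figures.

Collapse the R1‖R2 pair into one equivalent R_p; then R_p and R3 form a series string.
R_p = (330×5.60)/(330+5.60) = 5.507 Ω
R_total = R_p + 3.30 = 5.507 + 3.30 = 8.807 Ω
I = V / R_total = 54.2 / 8.807 = 6.155 A
Voltage across the parallel pair: V_p = I × R_p = 6.155 × 5.507 = 33.89 V
R1 has V_p across it, so P = V_p²/R1.
P_R1 = (33.89)² / 330 = 3.480 W

3.48 W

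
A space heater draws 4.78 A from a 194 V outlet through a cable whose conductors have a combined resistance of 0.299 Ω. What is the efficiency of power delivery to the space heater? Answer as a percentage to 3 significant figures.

99.3 %

The cable carries the full 4.78 A.
P_line = I² R_line = (4.780)² × 0.299 = 6.832 W
P_source = V I = 194 × 4.780 = 927.3 W; P_load = 920.5 W
η = P_load / P_source = 920.5 / 927.3 = 0.9926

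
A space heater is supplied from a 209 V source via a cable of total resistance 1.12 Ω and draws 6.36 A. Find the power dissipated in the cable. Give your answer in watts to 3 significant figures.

Only the current and the line resistance are needed for the I²R loss.
The cable carries the full 6.36 A.
P_line = I² R_line = (6.360)² × 1.12 = 45.30 W

45.3 W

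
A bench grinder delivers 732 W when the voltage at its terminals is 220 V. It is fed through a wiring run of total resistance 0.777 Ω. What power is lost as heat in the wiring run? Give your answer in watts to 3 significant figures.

The wiring run and load are in series, so the same current flows in both; the loss is I²R_line.
I = P / V = 732 / 220 = 3.327 A through the wiring run.
P_line = I² R_line = (3.327)² × 0.777 = 8.602 W

8.60 W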